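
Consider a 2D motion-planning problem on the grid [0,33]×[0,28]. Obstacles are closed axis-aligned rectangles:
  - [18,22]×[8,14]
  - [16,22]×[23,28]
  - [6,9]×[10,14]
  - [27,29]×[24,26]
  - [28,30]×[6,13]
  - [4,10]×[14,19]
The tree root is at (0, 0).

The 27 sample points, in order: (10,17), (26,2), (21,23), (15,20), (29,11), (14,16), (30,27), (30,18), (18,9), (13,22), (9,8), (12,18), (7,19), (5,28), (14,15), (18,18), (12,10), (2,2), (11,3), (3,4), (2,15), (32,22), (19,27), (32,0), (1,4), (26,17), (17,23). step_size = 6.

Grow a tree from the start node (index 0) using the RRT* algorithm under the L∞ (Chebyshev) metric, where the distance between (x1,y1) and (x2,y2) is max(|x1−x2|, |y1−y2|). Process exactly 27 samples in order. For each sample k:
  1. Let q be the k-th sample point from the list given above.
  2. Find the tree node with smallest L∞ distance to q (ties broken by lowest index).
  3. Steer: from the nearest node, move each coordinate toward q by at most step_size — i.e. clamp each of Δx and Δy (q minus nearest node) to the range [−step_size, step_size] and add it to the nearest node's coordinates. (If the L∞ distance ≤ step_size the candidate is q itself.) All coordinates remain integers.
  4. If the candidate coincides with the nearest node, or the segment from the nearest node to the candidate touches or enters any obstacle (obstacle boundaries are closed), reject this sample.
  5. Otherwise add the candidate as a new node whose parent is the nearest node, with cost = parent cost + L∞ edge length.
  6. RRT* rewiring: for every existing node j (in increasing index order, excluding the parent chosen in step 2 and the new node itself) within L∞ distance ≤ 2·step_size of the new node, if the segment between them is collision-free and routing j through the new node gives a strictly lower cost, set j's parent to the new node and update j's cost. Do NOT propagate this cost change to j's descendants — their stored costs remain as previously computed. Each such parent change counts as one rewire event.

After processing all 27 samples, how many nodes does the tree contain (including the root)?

Node count: 20

1. q=(10,17) nearest=0 d=17 new=(6,6) → add node 1 parent=0 cost=6
2. q=(26,2) nearest=1 d=20 new=(12,2) → add node 2 parent=1 cost=12
3. q=(21,23) nearest=1 d=17 new=(12,12) → add node 3 parent=1 cost=12
4. q=(15,20) nearest=3 d=8 new=(15,18) → add node 4 parent=3 cost=18
5. q=(29,11) nearest=4 d=14 new=(21,12) → blocked by [18,22]×[8,14], reject
6. q=(14,16) nearest=4 d=2 new=(14,16) → add node 5 parent=4 cost=20
7. q=(30,27) nearest=4 d=15 new=(21,24) → blocked by [16,22]×[23,28], reject
8. q=(30,18) nearest=4 d=15 new=(21,18) → add node 6 parent=4 cost=24
9. q=(18,9) nearest=3 d=6 new=(18,9) → blocked by [18,22]×[8,14], reject
10. q=(13,22) nearest=4 d=4 new=(13,22) → add node 7 parent=4 cost=22
11. q=(9,8) nearest=1 d=3 new=(9,8) → add node 8 parent=1 cost=9; rewire 5→8 (17<20); rewire 6→8 (21<24)
12. q=(12,18) nearest=5 d=2 new=(12,18) → add node 9 parent=5 cost=19
13. q=(7,19) nearest=9 d=5 new=(7,19) → blocked by [4,10]×[14,19], reject
14. q=(5,28) nearest=7 d=8 new=(7,28) → add node 10 parent=7 cost=28
15. q=(14,15) nearest=5 d=1 new=(14,15) → add node 11 parent=5 cost=18
16. q=(18,18) nearest=4 d=3 new=(18,18) → add node 12 parent=4 cost=21
17. q=(12,10) nearest=3 d=2 new=(12,10) → add node 13 parent=3 cost=14
18. q=(2,2) nearest=0 d=2 new=(2,2) → add node 14 parent=0 cost=2; rewire 13→14 (12<14)
19. q=(11,3) nearest=2 d=1 new=(11,3) → add node 15 parent=2 cost=13
20. q=(3,4) nearest=14 d=2 new=(3,4) → add node 16 parent=14 cost=4; rewire 15→16 (12<13)
21. q=(2,15) nearest=8 d=7 new=(3,14) → blocked by [6,9]×[10,14], reject
22. q=(32,22) nearest=6 d=11 new=(27,22) → add node 17 parent=6 cost=27
23. q=(19,27) nearest=7 d=6 new=(19,27) → blocked by [16,22]×[23,28], reject
24. q=(32,0) nearest=4 d=18 new=(21,12) → blocked by [18,22]×[8,14], reject
25. q=(1,4) nearest=14 d=2 new=(1,4) → add node 18 parent=14 cost=4
26. q=(26,17) nearest=6 d=5 new=(26,17) → add node 19 parent=6 cost=26
27. q=(17,23) nearest=7 d=4 new=(17,23) → blocked by [16,22]×[23,28], reject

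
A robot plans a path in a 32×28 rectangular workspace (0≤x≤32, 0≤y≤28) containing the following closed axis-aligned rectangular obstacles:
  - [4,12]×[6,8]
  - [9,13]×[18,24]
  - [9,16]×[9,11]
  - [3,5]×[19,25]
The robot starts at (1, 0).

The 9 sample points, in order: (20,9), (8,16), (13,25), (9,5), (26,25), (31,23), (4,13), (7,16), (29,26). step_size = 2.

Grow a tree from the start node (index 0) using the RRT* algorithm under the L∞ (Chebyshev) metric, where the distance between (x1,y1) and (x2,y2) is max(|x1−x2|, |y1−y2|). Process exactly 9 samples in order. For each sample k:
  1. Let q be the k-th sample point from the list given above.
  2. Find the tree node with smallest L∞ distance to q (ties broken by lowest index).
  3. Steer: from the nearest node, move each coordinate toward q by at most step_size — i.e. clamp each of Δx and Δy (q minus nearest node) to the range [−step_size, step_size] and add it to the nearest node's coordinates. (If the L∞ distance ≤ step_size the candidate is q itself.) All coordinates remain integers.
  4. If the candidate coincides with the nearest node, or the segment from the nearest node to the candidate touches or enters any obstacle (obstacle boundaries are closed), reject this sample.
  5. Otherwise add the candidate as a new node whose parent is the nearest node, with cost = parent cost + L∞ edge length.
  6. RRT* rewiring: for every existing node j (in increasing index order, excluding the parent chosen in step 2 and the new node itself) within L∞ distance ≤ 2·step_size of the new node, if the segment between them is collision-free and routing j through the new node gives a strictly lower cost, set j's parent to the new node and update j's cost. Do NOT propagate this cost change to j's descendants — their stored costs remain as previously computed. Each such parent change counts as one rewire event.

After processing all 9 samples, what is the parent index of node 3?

1. q=(20,9) nearest=0 d=19 new=(3,2) → add node 1 parent=0 cost=2
2. q=(8,16) nearest=1 d=14 new=(5,4) → add node 2 parent=1 cost=4
3. q=(13,25) nearest=2 d=21 new=(7,6) → blocked by [4,12]×[6,8], reject
4. q=(9,5) nearest=2 d=4 new=(7,5) → add node 3 parent=2 cost=6
5. q=(26,25) nearest=3 d=20 new=(9,7) → blocked by [4,12]×[6,8], reject
6. q=(31,23) nearest=3 d=24 new=(9,7) → blocked by [4,12]×[6,8], reject
7. q=(4,13) nearest=3 d=8 new=(5,7) → blocked by [4,12]×[6,8], reject
8. q=(7,16) nearest=3 d=11 new=(7,7) → blocked by [4,12]×[6,8], reject
9. q=(29,26) nearest=3 d=22 new=(9,7) → blocked by [4,12]×[6,8], reject

Parent of node 3: 2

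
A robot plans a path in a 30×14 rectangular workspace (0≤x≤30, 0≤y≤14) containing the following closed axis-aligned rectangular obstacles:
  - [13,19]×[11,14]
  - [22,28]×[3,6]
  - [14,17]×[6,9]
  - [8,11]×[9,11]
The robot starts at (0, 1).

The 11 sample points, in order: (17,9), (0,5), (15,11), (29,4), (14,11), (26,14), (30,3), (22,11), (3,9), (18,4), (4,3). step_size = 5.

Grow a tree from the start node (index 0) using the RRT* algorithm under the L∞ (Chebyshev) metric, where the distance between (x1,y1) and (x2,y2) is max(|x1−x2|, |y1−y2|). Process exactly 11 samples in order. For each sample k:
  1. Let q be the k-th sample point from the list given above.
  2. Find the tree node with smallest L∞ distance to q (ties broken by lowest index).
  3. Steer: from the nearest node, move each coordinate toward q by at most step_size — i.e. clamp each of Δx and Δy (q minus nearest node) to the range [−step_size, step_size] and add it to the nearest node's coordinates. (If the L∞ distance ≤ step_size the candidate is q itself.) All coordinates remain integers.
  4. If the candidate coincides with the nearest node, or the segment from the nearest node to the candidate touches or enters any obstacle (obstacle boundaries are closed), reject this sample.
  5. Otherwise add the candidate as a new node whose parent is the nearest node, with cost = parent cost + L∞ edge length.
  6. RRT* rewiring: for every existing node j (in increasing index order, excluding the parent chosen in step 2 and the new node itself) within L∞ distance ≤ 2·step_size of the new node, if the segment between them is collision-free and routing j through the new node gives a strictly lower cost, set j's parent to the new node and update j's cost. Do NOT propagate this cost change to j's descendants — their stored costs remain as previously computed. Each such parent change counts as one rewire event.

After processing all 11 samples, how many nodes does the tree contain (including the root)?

Node count: 9

1. q=(17,9) nearest=0 d=17 new=(5,6) → add node 1 parent=0 cost=5
2. q=(0,5) nearest=0 d=4 new=(0,5) → add node 2 parent=0 cost=4
3. q=(15,11) nearest=1 d=10 new=(10,11) → blocked by [8,11]×[9,11], reject
4. q=(29,4) nearest=1 d=24 new=(10,4) → add node 3 parent=1 cost=10
5. q=(14,11) nearest=3 d=7 new=(14,9) → blocked by [14,17]×[6,9], reject
6. q=(26,14) nearest=3 d=16 new=(15,9) → blocked by [14,17]×[6,9], reject
7. q=(30,3) nearest=3 d=20 new=(15,3) → add node 4 parent=3 cost=15
8. q=(22,11) nearest=4 d=8 new=(20,8) → add node 5 parent=4 cost=20
9. q=(3,9) nearest=1 d=3 new=(3,9) → add node 6 parent=1 cost=8
10. q=(18,4) nearest=4 d=3 new=(18,4) → add node 7 parent=4 cost=18
11. q=(4,3) nearest=1 d=3 new=(4,3) → add node 8 parent=1 cost=8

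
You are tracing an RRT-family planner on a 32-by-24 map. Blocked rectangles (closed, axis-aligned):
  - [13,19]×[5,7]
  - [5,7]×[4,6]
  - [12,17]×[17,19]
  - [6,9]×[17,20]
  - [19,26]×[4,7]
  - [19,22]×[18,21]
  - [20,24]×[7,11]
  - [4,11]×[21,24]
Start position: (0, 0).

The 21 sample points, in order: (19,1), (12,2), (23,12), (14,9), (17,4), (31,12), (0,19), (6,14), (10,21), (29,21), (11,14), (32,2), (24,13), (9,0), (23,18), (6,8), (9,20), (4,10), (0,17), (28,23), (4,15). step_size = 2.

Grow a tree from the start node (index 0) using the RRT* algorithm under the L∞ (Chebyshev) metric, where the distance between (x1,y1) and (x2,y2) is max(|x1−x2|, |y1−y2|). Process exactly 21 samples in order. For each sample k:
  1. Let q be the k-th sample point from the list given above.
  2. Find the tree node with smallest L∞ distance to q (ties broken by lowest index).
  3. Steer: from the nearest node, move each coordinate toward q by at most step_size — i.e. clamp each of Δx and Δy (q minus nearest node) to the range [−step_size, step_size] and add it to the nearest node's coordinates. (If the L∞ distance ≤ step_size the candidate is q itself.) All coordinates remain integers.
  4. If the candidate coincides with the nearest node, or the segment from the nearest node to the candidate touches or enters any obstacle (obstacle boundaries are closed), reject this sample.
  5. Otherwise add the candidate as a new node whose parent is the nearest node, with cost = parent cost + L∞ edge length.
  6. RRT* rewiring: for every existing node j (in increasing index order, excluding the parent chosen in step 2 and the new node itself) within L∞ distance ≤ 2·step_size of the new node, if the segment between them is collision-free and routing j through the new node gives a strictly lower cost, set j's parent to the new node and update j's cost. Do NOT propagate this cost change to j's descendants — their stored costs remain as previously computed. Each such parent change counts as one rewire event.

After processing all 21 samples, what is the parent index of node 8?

1. q=(19,1) nearest=0 d=19 new=(2,1) → add node 1 parent=0 cost=2
2. q=(12,2) nearest=1 d=10 new=(4,2) → add node 2 parent=1 cost=4
3. q=(23,12) nearest=2 d=19 new=(6,4) → blocked by [5,7]×[4,6], reject
4. q=(14,9) nearest=2 d=10 new=(6,4) → blocked by [5,7]×[4,6], reject
5. q=(17,4) nearest=2 d=13 new=(6,4) → blocked by [5,7]×[4,6], reject
6. q=(31,12) nearest=2 d=27 new=(6,4) → blocked by [5,7]×[4,6], reject
7. q=(0,19) nearest=2 d=17 new=(2,4) → add node 3 parent=2 cost=6
8. q=(6,14) nearest=3 d=10 new=(4,6) → add node 4 parent=3 cost=8
9. q=(10,21) nearest=4 d=15 new=(6,8) → add node 5 parent=4 cost=10
10. q=(29,21) nearest=5 d=23 new=(8,10) → add node 6 parent=5 cost=12
11. q=(11,14) nearest=6 d=4 new=(10,12) → add node 7 parent=6 cost=14
12. q=(32,2) nearest=7 d=22 new=(12,10) → add node 8 parent=7 cost=16
13. q=(24,13) nearest=8 d=12 new=(14,12) → add node 9 parent=8 cost=18
14. q=(9,0) nearest=2 d=5 new=(6,0) → add node 10 parent=2 cost=6
15. q=(23,18) nearest=9 d=9 new=(16,14) → add node 11 parent=9 cost=20
16. q=(6,8) nearest=5 d=0 → coincident, reject
17. q=(9,20) nearest=11 d=7 new=(14,16) → add node 12 parent=11 cost=22
18. q=(4,10) nearest=5 d=2 new=(4,10) → add node 13 parent=5 cost=12
19. q=(0,17) nearest=13 d=7 new=(2,12) → add node 14 parent=13 cost=14
20. q=(28,23) nearest=11 d=12 new=(18,16) → add node 15 parent=11 cost=22
21. q=(4,15) nearest=14 d=3 new=(4,14) → add node 16 parent=14 cost=16

Parent of node 8: 7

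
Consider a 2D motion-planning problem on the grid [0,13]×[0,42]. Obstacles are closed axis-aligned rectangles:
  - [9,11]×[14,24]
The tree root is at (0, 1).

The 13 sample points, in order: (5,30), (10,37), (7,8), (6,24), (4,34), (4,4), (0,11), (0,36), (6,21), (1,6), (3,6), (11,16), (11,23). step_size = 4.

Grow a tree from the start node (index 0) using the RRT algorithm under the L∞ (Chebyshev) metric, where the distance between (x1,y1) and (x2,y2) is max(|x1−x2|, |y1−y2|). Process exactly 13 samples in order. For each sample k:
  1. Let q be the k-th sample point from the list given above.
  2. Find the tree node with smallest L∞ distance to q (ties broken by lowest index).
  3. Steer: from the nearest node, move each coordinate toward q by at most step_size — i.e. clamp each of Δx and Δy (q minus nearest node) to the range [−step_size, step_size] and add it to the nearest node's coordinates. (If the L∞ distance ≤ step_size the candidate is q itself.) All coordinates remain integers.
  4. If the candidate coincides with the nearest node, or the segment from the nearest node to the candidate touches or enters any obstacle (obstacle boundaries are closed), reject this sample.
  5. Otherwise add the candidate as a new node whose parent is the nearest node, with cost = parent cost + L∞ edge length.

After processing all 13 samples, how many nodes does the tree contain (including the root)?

Node count: 12

1. q=(5,30) nearest=0 d=29 new=(4,5) → add node 1 parent=0 cost=4
2. q=(10,37) nearest=1 d=32 new=(8,9) → add node 2 parent=1 cost=8
3. q=(7,8) nearest=2 d=1 new=(7,8) → add node 3 parent=2 cost=9
4. q=(6,24) nearest=2 d=15 new=(6,13) → add node 4 parent=2 cost=12
5. q=(4,34) nearest=4 d=21 new=(4,17) → add node 5 parent=4 cost=16
6. q=(4,4) nearest=1 d=1 new=(4,4) → add node 6 parent=1 cost=5
7. q=(0,11) nearest=1 d=6 new=(0,9) → add node 7 parent=1 cost=8
8. q=(0,36) nearest=5 d=19 new=(0,21) → add node 8 parent=5 cost=20
9. q=(6,21) nearest=5 d=4 new=(6,21) → add node 9 parent=5 cost=20
10. q=(1,6) nearest=1 d=3 new=(1,6) → add node 10 parent=1 cost=7
11. q=(3,6) nearest=1 d=1 new=(3,6) → add node 11 parent=1 cost=5
12. q=(11,16) nearest=4 d=5 new=(10,16) → blocked by [9,11]×[14,24], reject
13. q=(11,23) nearest=9 d=5 new=(10,23) → blocked by [9,11]×[14,24], reject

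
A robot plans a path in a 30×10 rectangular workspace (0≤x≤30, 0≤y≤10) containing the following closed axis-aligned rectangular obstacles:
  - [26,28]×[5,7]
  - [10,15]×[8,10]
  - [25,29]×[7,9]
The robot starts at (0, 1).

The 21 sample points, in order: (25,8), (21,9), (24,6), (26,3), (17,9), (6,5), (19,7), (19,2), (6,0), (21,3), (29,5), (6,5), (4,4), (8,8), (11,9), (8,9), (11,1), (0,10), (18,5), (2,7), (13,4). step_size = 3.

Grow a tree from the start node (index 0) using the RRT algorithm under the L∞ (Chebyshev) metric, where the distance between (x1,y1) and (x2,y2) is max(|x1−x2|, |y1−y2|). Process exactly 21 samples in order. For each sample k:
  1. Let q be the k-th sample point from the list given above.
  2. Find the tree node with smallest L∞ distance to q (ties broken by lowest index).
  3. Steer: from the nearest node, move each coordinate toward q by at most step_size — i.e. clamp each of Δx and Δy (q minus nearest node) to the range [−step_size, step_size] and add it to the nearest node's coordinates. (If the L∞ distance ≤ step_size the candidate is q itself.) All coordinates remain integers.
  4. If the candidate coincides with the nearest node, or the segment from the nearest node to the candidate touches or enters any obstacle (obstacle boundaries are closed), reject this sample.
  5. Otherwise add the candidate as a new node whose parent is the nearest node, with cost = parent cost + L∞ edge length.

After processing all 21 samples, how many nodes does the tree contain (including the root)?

Node count: 20

1. q=(25,8) nearest=0 d=25 new=(3,4) → add node 1 parent=0 cost=3
2. q=(21,9) nearest=1 d=18 new=(6,7) → add node 2 parent=1 cost=6
3. q=(24,6) nearest=2 d=18 new=(9,6) → add node 3 parent=2 cost=9
4. q=(26,3) nearest=3 d=17 new=(12,3) → add node 4 parent=3 cost=12
5. q=(17,9) nearest=4 d=6 new=(15,6) → add node 5 parent=4 cost=15
6. q=(6,5) nearest=2 d=2 new=(6,5) → add node 6 parent=2 cost=8
7. q=(19,7) nearest=5 d=4 new=(18,7) → add node 7 parent=5 cost=18
8. q=(19,2) nearest=5 d=4 new=(18,3) → add node 8 parent=5 cost=18
9. q=(6,0) nearest=1 d=4 new=(6,1) → add node 9 parent=1 cost=6
10. q=(21,3) nearest=8 d=3 new=(21,3) → add node 10 parent=8 cost=21
11. q=(29,5) nearest=10 d=8 new=(24,5) → add node 11 parent=10 cost=24
12. q=(6,5) nearest=6 d=0 → coincident, reject
13. q=(4,4) nearest=1 d=1 new=(4,4) → add node 12 parent=1 cost=4
14. q=(8,8) nearest=2 d=2 new=(8,8) → add node 13 parent=2 cost=8
15. q=(11,9) nearest=3 d=3 new=(11,9) → blocked by [10,15]×[8,10], reject
16. q=(8,9) nearest=13 d=1 new=(8,9) → add node 14 parent=13 cost=9
17. q=(11,1) nearest=4 d=2 new=(11,1) → add node 15 parent=4 cost=14
18. q=(0,10) nearest=1 d=6 new=(0,7) → add node 16 parent=1 cost=6
19. q=(18,5) nearest=7 d=2 new=(18,5) → add node 17 parent=7 cost=20
20. q=(2,7) nearest=16 d=2 new=(2,7) → add node 18 parent=16 cost=8
21. q=(13,4) nearest=4 d=1 new=(13,4) → add node 19 parent=4 cost=13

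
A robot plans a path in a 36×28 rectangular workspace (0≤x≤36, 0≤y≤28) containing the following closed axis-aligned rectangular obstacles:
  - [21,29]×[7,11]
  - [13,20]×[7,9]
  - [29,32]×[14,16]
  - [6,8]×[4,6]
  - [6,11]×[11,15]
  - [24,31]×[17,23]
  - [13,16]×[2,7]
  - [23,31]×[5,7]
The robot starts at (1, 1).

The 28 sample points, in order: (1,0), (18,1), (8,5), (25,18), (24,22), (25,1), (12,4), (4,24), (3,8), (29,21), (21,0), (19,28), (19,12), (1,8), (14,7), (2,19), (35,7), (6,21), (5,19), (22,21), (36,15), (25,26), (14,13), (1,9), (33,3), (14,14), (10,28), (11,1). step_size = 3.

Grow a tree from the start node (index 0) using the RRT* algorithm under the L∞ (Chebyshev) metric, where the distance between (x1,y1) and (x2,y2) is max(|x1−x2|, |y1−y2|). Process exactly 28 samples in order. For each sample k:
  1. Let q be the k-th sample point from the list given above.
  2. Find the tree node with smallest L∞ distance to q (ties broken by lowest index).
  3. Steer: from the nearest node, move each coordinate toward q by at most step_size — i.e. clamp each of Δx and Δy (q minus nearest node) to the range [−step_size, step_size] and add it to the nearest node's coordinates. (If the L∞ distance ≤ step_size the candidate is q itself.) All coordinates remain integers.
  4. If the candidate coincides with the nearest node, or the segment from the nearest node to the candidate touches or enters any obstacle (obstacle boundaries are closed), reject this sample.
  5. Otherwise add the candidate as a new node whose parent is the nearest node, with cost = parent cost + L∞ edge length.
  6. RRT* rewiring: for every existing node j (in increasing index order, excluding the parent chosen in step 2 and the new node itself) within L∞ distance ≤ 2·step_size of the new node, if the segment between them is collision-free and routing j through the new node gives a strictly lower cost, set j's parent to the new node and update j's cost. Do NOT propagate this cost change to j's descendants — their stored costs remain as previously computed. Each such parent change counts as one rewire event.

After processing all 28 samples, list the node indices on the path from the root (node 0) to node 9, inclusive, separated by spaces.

1. q=(1,0) nearest=0 d=1 new=(1,0) → add node 1 parent=0 cost=1
2. q=(18,1) nearest=0 d=17 new=(4,1) → add node 2 parent=0 cost=3
3. q=(8,5) nearest=2 d=4 new=(7,4) → blocked by [6,8]×[4,6], reject
4. q=(25,18) nearest=2 d=21 new=(7,4) → blocked by [6,8]×[4,6], reject
5. q=(24,22) nearest=2 d=21 new=(7,4) → blocked by [6,8]×[4,6], reject
6. q=(25,1) nearest=2 d=21 new=(7,1) → add node 3 parent=2 cost=6
7. q=(12,4) nearest=3 d=5 new=(10,4) → add node 4 parent=3 cost=9
8. q=(4,24) nearest=4 d=20 new=(7,7) → blocked by [6,8]×[4,6], reject
9. q=(3,8) nearest=0 d=7 new=(3,4) → add node 5 parent=0 cost=3
10. q=(29,21) nearest=4 d=19 new=(13,7) → blocked by [13,20]×[7,9], reject
11. q=(21,0) nearest=4 d=11 new=(13,1) → add node 6 parent=4 cost=12
12. q=(19,28) nearest=4 d=24 new=(13,7) → blocked by [13,20]×[7,9], reject
13. q=(19,12) nearest=4 d=9 new=(13,7) → blocked by [13,20]×[7,9], reject
14. q=(1,8) nearest=5 d=4 new=(1,7) → add node 7 parent=5 cost=6
15. q=(14,7) nearest=4 d=4 new=(13,7) → blocked by [13,20]×[7,9], reject
16. q=(2,19) nearest=7 d=12 new=(2,10) → add node 8 parent=7 cost=9
17. q=(35,7) nearest=6 d=22 new=(16,4) → blocked by [13,16]×[2,7], reject
18. q=(6,21) nearest=8 d=11 new=(5,13) → add node 9 parent=8 cost=12
19. q=(5,19) nearest=9 d=6 new=(5,16) → add node 10 parent=9 cost=15
20. q=(22,21) nearest=4 d=17 new=(13,7) → blocked by [13,20]×[7,9], reject
21. q=(36,15) nearest=6 d=23 new=(16,4) → blocked by [13,16]×[2,7], reject
22. q=(25,26) nearest=9 d=20 new=(8,16) → blocked by [6,11]×[11,15], reject
23. q=(14,13) nearest=4 d=9 new=(13,7) → blocked by [13,20]×[7,9], reject
24. q=(1,9) nearest=8 d=1 new=(1,9) → add node 11 parent=8 cost=10
25. q=(33,3) nearest=6 d=20 new=(16,3) → blocked by [13,16]×[2,7], reject
26. q=(14,14) nearest=9 d=9 new=(8,14) → blocked by [6,11]×[11,15], reject
27. q=(10,28) nearest=10 d=12 new=(8,19) → add node 12 parent=10 cost=18
28. q=(11,1) nearest=6 d=2 new=(11,1) → add node 13 parent=6 cost=14

Path: 0 5 7 8 9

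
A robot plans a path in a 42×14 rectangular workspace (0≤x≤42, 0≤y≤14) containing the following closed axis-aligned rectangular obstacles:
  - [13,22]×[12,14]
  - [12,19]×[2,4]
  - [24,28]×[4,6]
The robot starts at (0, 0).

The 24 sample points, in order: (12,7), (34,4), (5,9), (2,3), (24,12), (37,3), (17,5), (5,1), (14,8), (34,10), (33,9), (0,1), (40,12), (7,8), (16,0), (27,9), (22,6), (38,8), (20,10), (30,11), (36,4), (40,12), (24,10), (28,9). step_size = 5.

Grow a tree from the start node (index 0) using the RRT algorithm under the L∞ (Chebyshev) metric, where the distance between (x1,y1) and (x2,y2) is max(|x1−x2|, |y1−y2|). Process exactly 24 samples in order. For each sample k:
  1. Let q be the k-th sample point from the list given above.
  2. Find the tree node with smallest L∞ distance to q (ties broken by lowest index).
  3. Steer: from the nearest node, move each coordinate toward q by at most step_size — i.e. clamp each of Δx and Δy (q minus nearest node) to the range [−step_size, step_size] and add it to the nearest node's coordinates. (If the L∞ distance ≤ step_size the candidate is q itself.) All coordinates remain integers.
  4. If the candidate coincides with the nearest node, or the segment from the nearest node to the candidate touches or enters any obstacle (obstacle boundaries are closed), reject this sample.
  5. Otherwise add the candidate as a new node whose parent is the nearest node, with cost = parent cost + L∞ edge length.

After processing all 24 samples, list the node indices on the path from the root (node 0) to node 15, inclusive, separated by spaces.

1. q=(12,7) nearest=0 d=12 new=(5,5) → add node 1 parent=0 cost=5
2. q=(34,4) nearest=1 d=29 new=(10,4) → add node 2 parent=1 cost=10
3. q=(5,9) nearest=1 d=4 new=(5,9) → add node 3 parent=1 cost=9
4. q=(2,3) nearest=0 d=3 new=(2,3) → add node 4 parent=0 cost=3
5. q=(24,12) nearest=2 d=14 new=(15,9) → add node 5 parent=2 cost=15
6. q=(37,3) nearest=5 d=22 new=(20,4) → add node 6 parent=5 cost=20
7. q=(17,5) nearest=6 d=3 new=(17,5) → add node 7 parent=6 cost=23
8. q=(5,1) nearest=4 d=3 new=(5,1) → add node 8 parent=4 cost=6
9. q=(14,8) nearest=5 d=1 new=(14,8) → add node 9 parent=5 cost=16
10. q=(34,10) nearest=6 d=14 new=(25,9) → add node 10 parent=6 cost=25
11. q=(33,9) nearest=10 d=8 new=(30,9) → add node 11 parent=10 cost=30
12. q=(0,1) nearest=0 d=1 new=(0,1) → add node 12 parent=0 cost=1
13. q=(40,12) nearest=11 d=10 new=(35,12) → add node 13 parent=11 cost=35
14. q=(7,8) nearest=3 d=2 new=(7,8) → add node 14 parent=3 cost=11
15. q=(16,0) nearest=6 d=4 new=(16,0) → blocked by [12,19]×[2,4], reject
16. q=(27,9) nearest=10 d=2 new=(27,9) → add node 15 parent=10 cost=27
17. q=(22,6) nearest=6 d=2 new=(22,6) → add node 16 parent=6 cost=22
18. q=(38,8) nearest=13 d=4 new=(38,8) → add node 17 parent=13 cost=39
19. q=(20,10) nearest=16 d=4 new=(20,10) → add node 18 parent=16 cost=26
20. q=(30,11) nearest=11 d=2 new=(30,11) → add node 19 parent=11 cost=32
21. q=(36,4) nearest=17 d=4 new=(36,4) → add node 20 parent=17 cost=43
22. q=(40,12) nearest=17 d=4 new=(40,12) → add node 21 parent=17 cost=43
23. q=(24,10) nearest=10 d=1 new=(24,10) → add node 22 parent=10 cost=26
24. q=(28,9) nearest=15 d=1 new=(28,9) → add node 23 parent=15 cost=28

Path: 0 1 2 5 6 10 15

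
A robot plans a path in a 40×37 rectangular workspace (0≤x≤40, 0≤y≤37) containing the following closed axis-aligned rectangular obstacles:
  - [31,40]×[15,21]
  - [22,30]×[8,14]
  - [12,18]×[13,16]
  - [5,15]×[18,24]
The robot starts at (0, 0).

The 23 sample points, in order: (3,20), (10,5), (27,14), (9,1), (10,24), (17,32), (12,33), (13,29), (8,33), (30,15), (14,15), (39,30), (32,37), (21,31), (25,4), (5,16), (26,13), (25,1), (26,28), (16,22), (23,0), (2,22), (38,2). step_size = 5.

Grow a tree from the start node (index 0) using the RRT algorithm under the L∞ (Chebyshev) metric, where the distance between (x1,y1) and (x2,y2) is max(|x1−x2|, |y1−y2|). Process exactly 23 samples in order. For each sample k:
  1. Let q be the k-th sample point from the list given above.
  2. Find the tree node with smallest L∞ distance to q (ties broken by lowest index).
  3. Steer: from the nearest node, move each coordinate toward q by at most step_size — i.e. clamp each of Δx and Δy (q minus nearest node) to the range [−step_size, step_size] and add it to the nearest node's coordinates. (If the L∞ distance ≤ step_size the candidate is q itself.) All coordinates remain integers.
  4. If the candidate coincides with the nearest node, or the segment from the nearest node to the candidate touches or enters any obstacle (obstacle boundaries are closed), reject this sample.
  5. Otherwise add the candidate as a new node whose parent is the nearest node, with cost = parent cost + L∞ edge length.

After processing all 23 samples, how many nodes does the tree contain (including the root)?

Node count: 12

1. q=(3,20) nearest=0 d=20 new=(3,5) → add node 1 parent=0 cost=5
2. q=(10,5) nearest=1 d=7 new=(8,5) → add node 2 parent=1 cost=10
3. q=(27,14) nearest=2 d=19 new=(13,10) → add node 3 parent=2 cost=15
4. q=(9,1) nearest=2 d=4 new=(9,1) → add node 4 parent=2 cost=14
5. q=(10,24) nearest=3 d=14 new=(10,15) → add node 5 parent=3 cost=20
6. q=(17,32) nearest=5 d=17 new=(15,20) → blocked by [5,15]×[18,24], reject
7. q=(12,33) nearest=5 d=18 new=(12,20) → blocked by [5,15]×[18,24], reject
8. q=(13,29) nearest=5 d=14 new=(13,20) → blocked by [5,15]×[18,24], reject
9. q=(8,33) nearest=5 d=18 new=(8,20) → blocked by [5,15]×[18,24], reject
10. q=(30,15) nearest=3 d=17 new=(18,15) → blocked by [12,18]×[13,16], reject
11. q=(14,15) nearest=5 d=4 new=(14,15) → blocked by [12,18]×[13,16], reject
12. q=(39,30) nearest=3 d=26 new=(18,15) → blocked by [12,18]×[13,16], reject
13. q=(32,37) nearest=5 d=22 new=(15,20) → blocked by [5,15]×[18,24], reject
14. q=(21,31) nearest=5 d=16 new=(15,20) → blocked by [5,15]×[18,24], reject
15. q=(25,4) nearest=3 d=12 new=(18,5) → add node 6 parent=3 cost=20
16. q=(5,16) nearest=5 d=5 new=(5,16) → add node 7 parent=5 cost=25
17. q=(26,13) nearest=6 d=8 new=(23,10) → blocked by [22,30]×[8,14], reject
18. q=(25,1) nearest=6 d=7 new=(23,1) → add node 8 parent=6 cost=25
19. q=(26,28) nearest=5 d=16 new=(15,20) → blocked by [5,15]×[18,24], reject
20. q=(16,22) nearest=5 d=7 new=(15,20) → blocked by [5,15]×[18,24], reject
21. q=(23,0) nearest=8 d=1 new=(23,0) → add node 9 parent=8 cost=26
22. q=(2,22) nearest=7 d=6 new=(2,21) → add node 10 parent=7 cost=30
23. q=(38,2) nearest=8 d=15 new=(28,2) → add node 11 parent=8 cost=30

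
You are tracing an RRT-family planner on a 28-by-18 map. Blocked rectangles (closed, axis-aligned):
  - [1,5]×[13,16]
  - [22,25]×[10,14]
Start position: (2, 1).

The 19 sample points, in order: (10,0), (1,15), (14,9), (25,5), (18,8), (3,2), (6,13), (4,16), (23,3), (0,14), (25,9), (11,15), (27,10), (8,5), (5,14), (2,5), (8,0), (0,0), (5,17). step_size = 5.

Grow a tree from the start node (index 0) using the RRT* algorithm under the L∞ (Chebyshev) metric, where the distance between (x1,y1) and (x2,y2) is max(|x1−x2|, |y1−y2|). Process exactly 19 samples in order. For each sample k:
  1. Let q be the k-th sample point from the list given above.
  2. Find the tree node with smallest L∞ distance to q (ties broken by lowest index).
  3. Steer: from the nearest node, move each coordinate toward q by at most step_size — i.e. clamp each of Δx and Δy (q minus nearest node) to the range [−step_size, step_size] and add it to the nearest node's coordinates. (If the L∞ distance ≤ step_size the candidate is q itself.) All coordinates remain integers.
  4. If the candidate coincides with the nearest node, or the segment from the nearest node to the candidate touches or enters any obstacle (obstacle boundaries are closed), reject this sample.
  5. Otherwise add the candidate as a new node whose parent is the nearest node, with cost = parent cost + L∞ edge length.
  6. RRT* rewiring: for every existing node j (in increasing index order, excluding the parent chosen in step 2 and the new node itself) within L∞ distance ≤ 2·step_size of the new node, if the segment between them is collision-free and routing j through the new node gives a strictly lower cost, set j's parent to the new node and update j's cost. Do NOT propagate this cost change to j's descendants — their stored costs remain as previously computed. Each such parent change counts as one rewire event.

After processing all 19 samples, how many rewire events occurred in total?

Rewire events: 4

1. q=(10,0) nearest=0 d=8 new=(7,0) → add node 1 parent=0 cost=5
2. q=(1,15) nearest=0 d=14 new=(1,6) → add node 2 parent=0 cost=5
3. q=(14,9) nearest=1 d=9 new=(12,5) → add node 3 parent=1 cost=10
4. q=(25,5) nearest=3 d=13 new=(17,5) → add node 4 parent=3 cost=15
5. q=(18,8) nearest=4 d=3 new=(18,8) → add node 5 parent=4 cost=18
6. q=(3,2) nearest=0 d=1 new=(3,2) → add node 6 parent=0 cost=1
7. q=(6,13) nearest=2 d=7 new=(6,11) → add node 7 parent=2 cost=10
8. q=(4,16) nearest=7 d=5 new=(4,16) → blocked by [1,5]×[13,16], reject
9. q=(23,3) nearest=5 d=5 new=(23,3) → add node 8 parent=5 cost=23
10. q=(0,14) nearest=7 d=6 new=(1,14) → blocked by [1,5]×[13,16], reject
11. q=(25,9) nearest=8 d=6 new=(25,8) → add node 9 parent=8 cost=28
12. q=(11,15) nearest=7 d=5 new=(11,15) → add node 10 parent=7 cost=15
13. q=(27,10) nearest=9 d=2 new=(27,10) → add node 11 parent=9 cost=30
14. q=(8,5) nearest=3 d=4 new=(8,5) → add node 12 parent=3 cost=14
15. q=(5,14) nearest=7 d=3 new=(5,14) → blocked by [1,5]×[13,16], reject
16. q=(2,5) nearest=2 d=1 new=(2,5) → add node 13 parent=2 cost=6; rewire 12→13 (12<14)
17. q=(8,0) nearest=1 d=1 new=(8,0) → add node 14 parent=1 cost=6; rewire 5→14 (16<18); rewire 12→14 (11<12)
18. q=(0,0) nearest=0 d=2 new=(0,0) → add node 15 parent=0 cost=2; rewire 12→15 (10<11)
19. q=(5,17) nearest=7 d=6 new=(5,16) → blocked by [1,5]×[13,16], reject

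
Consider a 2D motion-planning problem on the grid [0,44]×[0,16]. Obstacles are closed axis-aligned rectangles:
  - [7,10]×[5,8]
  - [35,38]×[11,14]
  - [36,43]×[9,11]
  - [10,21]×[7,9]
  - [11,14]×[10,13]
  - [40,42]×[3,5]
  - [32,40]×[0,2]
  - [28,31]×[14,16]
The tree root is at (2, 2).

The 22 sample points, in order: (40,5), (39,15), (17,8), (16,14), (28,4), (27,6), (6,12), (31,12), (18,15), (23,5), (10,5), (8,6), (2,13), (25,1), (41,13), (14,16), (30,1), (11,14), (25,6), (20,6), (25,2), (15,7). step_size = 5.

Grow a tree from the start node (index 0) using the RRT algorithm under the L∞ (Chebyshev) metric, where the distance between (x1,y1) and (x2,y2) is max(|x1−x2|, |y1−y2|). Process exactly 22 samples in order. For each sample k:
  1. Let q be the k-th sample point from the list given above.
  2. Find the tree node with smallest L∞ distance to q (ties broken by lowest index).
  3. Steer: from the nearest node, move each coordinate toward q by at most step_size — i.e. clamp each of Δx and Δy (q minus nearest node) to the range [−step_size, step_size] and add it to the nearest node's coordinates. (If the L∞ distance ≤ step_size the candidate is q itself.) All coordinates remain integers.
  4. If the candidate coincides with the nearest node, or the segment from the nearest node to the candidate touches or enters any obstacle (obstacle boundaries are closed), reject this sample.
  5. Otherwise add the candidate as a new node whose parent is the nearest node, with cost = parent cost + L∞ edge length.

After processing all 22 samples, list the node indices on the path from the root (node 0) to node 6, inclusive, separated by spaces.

Path: 0 1 3 5 6

1. q=(40,5) nearest=0 d=38 new=(7,5) → blocked by [7,10]×[5,8], reject
2. q=(39,15) nearest=0 d=37 new=(7,7) → blocked by [7,10]×[5,8], reject
3. q=(17,8) nearest=0 d=15 new=(7,7) → blocked by [7,10]×[5,8], reject
4. q=(16,14) nearest=0 d=14 new=(7,7) → blocked by [7,10]×[5,8], reject
5. q=(28,4) nearest=0 d=26 new=(7,4) → add node 1 parent=0 cost=5
6. q=(27,6) nearest=1 d=20 new=(12,6) → blocked by [7,10]×[5,8], reject
7. q=(6,12) nearest=1 d=8 new=(6,9) → add node 2 parent=1 cost=10
8. q=(31,12) nearest=1 d=24 new=(12,9) → blocked by [7,10]×[5,8], reject
9. q=(18,15) nearest=1 d=11 new=(12,9) → blocked by [7,10]×[5,8], reject
10. q=(23,5) nearest=1 d=16 new=(12,5) → add node 3 parent=1 cost=10
11. q=(10,5) nearest=3 d=2 new=(10,5) → blocked by [7,10]×[5,8], reject
12. q=(8,6) nearest=1 d=2 new=(8,6) → blocked by [7,10]×[5,8], reject
13. q=(2,13) nearest=2 d=4 new=(2,13) → add node 4 parent=2 cost=14
14. q=(25,1) nearest=3 d=13 new=(17,1) → add node 5 parent=3 cost=15
15. q=(41,13) nearest=5 d=24 new=(22,6) → add node 6 parent=5 cost=20
16. q=(14,16) nearest=2 d=8 new=(11,14) → add node 7 parent=2 cost=15
17. q=(30,1) nearest=6 d=8 new=(27,1) → add node 8 parent=6 cost=25
18. q=(11,14) nearest=7 d=0 → coincident, reject
19. q=(25,6) nearest=6 d=3 new=(25,6) → add node 9 parent=6 cost=23
20. q=(20,6) nearest=6 d=2 new=(20,6) → add node 10 parent=6 cost=22
21. q=(25,2) nearest=8 d=2 new=(25,2) → add node 11 parent=8 cost=27
22. q=(15,7) nearest=3 d=3 new=(15,7) → blocked by [10,21]×[7,9], reject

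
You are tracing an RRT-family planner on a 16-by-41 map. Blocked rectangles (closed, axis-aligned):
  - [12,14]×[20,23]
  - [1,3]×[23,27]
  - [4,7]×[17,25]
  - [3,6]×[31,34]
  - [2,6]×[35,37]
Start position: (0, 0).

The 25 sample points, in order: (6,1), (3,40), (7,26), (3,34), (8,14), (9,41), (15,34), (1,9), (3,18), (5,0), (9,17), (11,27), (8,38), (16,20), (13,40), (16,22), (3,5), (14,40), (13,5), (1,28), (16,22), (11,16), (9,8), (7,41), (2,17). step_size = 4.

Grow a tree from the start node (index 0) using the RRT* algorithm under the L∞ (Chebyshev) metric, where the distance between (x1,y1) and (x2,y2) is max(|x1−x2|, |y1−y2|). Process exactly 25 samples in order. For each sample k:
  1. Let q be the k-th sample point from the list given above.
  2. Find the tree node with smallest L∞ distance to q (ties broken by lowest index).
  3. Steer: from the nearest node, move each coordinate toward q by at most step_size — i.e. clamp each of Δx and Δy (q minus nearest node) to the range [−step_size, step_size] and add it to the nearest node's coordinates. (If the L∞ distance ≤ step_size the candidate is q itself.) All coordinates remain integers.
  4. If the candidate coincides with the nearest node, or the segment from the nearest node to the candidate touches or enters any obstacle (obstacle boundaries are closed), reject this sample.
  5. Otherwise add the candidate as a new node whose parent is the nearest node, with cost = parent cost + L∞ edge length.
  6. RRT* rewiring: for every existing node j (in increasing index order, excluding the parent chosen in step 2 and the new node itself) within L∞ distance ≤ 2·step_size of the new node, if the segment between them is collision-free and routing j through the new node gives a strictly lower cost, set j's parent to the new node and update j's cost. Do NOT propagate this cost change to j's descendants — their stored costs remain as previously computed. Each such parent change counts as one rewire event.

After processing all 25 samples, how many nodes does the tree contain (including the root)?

Node count: 15

1. q=(6,1) nearest=0 d=6 new=(4,1) → add node 1 parent=0 cost=4
2. q=(3,40) nearest=1 d=39 new=(3,5) → add node 2 parent=1 cost=8
3. q=(7,26) nearest=2 d=21 new=(7,9) → add node 3 parent=2 cost=12
4. q=(3,34) nearest=3 d=25 new=(3,13) → add node 4 parent=3 cost=16
5. q=(8,14) nearest=3 d=5 new=(8,13) → add node 5 parent=3 cost=16
6. q=(9,41) nearest=4 d=28 new=(7,17) → blocked by [4,7]×[17,25], reject
7. q=(15,34) nearest=4 d=21 new=(7,17) → blocked by [4,7]×[17,25], reject
8. q=(1,9) nearest=2 d=4 new=(1,9) → add node 6 parent=2 cost=12
9. q=(3,18) nearest=4 d=5 new=(3,17) → add node 7 parent=4 cost=20
10. q=(5,0) nearest=1 d=1 new=(5,0) → add node 8 parent=1 cost=5
11. q=(9,17) nearest=5 d=4 new=(9,17) → add node 9 parent=5 cost=20
12. q=(11,27) nearest=7 d=10 new=(7,21) → blocked by [4,7]×[17,25], reject
13. q=(8,38) nearest=7 d=21 new=(7,21) → blocked by [4,7]×[17,25], reject
14. q=(16,20) nearest=9 d=7 new=(13,20) → blocked by [12,14]×[20,23], reject
15. q=(13,40) nearest=7 d=23 new=(7,21) → blocked by [4,7]×[17,25], reject
16. q=(16,22) nearest=9 d=7 new=(13,21) → blocked by [12,14]×[20,23], reject
17. q=(3,5) nearest=2 d=0 → coincident, reject
18. q=(14,40) nearest=7 d=23 new=(7,21) → blocked by [4,7]×[17,25], reject
19. q=(13,5) nearest=3 d=6 new=(11,5) → add node 10 parent=3 cost=16
20. q=(1,28) nearest=7 d=11 new=(1,21) → add node 11 parent=7 cost=24
21. q=(16,22) nearest=9 d=7 new=(13,21) → blocked by [12,14]×[20,23], reject
22. q=(11,16) nearest=9 d=2 new=(11,16) → add node 12 parent=9 cost=22
23. q=(9,8) nearest=3 d=2 new=(9,8) → add node 13 parent=3 cost=14
24. q=(7,41) nearest=11 d=20 new=(5,25) → blocked by [1,3]×[23,27], reject
25. q=(2,17) nearest=7 d=1 new=(2,17) → add node 14 parent=7 cost=21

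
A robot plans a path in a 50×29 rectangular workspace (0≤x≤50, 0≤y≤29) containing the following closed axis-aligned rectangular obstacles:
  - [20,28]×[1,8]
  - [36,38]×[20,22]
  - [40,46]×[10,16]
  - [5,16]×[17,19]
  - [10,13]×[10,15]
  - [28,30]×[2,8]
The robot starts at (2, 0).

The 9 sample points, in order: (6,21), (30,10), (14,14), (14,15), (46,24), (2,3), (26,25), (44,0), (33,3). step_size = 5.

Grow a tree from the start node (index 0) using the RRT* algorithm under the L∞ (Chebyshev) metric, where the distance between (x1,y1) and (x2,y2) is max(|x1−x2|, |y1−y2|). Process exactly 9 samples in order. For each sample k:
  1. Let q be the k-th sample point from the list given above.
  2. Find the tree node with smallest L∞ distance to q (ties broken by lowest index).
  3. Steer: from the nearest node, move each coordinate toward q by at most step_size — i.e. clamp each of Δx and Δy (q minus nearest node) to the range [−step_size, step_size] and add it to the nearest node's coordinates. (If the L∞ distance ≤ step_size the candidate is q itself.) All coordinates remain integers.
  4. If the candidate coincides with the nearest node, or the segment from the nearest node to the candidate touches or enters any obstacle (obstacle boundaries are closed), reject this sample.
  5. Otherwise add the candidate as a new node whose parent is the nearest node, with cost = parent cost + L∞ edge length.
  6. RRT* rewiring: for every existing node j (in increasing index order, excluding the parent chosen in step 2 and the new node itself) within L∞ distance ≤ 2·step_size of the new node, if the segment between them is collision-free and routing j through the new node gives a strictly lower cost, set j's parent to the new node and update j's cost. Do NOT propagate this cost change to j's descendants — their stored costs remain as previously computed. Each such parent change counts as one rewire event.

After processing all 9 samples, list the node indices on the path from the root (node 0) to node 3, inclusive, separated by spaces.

1. q=(6,21) nearest=0 d=21 new=(6,5) → add node 1 parent=0 cost=5
2. q=(30,10) nearest=1 d=24 new=(11,10) → blocked by [10,13]×[10,15], reject
3. q=(14,14) nearest=1 d=9 new=(11,10) → blocked by [10,13]×[10,15], reject
4. q=(14,15) nearest=1 d=10 new=(11,10) → blocked by [10,13]×[10,15], reject
5. q=(46,24) nearest=1 d=40 new=(11,10) → blocked by [10,13]×[10,15], reject
6. q=(2,3) nearest=0 d=3 new=(2,3) → add node 2 parent=0 cost=3
7. q=(26,25) nearest=1 d=20 new=(11,10) → blocked by [10,13]×[10,15], reject
8. q=(44,0) nearest=1 d=38 new=(11,0) → add node 3 parent=1 cost=10
9. q=(33,3) nearest=3 d=22 new=(16,3) → add node 4 parent=3 cost=15

Path: 0 1 3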